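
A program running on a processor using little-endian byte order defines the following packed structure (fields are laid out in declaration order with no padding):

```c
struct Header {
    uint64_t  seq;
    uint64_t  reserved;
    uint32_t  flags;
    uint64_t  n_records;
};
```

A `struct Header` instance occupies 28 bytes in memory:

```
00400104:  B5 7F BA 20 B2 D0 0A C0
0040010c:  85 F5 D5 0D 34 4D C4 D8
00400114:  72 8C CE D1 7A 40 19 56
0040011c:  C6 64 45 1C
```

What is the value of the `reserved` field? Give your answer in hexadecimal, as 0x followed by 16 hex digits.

0xD8C44D340DD5F585

`reserved` follows `seq` (8 bytes), so it starts at byte offset 8 and occupies 8 bytes.
Bytes at offsets 8..15: 85 F5 D5 0D 34 4D C4 D8.
Little-endian: lowest address holds the least-significant byte.
Reassemble most-significant byte first: D8 C4 4D 34 0D D5 F5 85 → 0xD8C44D340DD5F585.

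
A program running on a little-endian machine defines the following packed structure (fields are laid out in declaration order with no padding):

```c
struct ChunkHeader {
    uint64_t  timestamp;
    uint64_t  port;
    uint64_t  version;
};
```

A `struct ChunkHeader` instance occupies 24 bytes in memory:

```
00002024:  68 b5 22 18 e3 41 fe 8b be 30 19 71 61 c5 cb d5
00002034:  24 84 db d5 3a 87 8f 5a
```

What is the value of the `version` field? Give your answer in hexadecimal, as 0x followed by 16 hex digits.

0x5A8F873AD5DB8424

`version` follows `timestamp` (8 B), `port` (8 B), so it starts at offset 8 + 8 = 16 and occupies 8 bytes.
Bytes at offsets 16..23: 24 84 DB D5 3A 87 8F 5A.
Little-endian: lowest address holds the least-significant byte.
Reassemble most-significant byte first: 5A 8F 87 3A D5 DB 84 24 → 0x5A8F873AD5DB8424.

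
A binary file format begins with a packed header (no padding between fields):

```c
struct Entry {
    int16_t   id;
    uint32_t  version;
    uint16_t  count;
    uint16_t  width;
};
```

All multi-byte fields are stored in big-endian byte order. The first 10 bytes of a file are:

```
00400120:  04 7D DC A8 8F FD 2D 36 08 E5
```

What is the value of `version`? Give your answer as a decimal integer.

`version` follows `id` (2 bytes), so it starts at byte offset 2 and occupies 4 bytes.
Bytes at offsets 2..5: DC A8 8F FD.
Big-endian: lowest address holds the most-significant byte.
The bytes are already most-significant first: 0xDCA88FFD.
0xDCA88FFD = 3702034429.

3702034429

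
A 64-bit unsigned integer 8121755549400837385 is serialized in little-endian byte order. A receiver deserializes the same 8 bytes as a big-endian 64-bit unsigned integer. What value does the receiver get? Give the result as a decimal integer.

8121755549400837385 in 64-bit hexadecimal is 0x70B645A42A982D09.
Stored little-endian, the bytes at ascending addresses are 09 2D 98 2A A4 45 B6 70.
Read back as big-endian, the last byte is least significant, giving 0x092D982AA445B670.
0x092D982AA445B670 = 661352029205411440.

661352029205411440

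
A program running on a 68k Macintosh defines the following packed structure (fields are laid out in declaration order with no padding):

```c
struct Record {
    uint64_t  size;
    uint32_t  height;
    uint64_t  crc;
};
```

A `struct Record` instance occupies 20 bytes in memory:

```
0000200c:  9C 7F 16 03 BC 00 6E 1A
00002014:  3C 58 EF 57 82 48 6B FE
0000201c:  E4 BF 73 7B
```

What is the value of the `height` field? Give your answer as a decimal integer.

`height` follows `size` (8 bytes), so it starts at byte offset 8 and occupies 4 bytes.
Bytes at offsets 8..11: 3C 58 EF 57.
In big-endian order the high byte comes first in memory.
The bytes are already most-significant first: 0x3C58EF57.
0x3C58EF57 = 1012461399.

1012461399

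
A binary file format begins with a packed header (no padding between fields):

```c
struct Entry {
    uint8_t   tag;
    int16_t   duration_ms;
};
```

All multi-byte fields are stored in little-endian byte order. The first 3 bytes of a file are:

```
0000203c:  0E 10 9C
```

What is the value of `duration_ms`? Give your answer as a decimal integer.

`duration_ms` follows `tag` (1 byte), so it starts at byte offset 1 and occupies 2 bytes.
Bytes at offsets 1..2: 10 9C.
Little-endian stores the least-significant byte at the lowest address.
Reassemble most-significant byte first: 9C 10 → 0x9C10.
Top bit is set, so as a signed 16-bit value this is 0x9C10 − 2^16 = -25584.

-25584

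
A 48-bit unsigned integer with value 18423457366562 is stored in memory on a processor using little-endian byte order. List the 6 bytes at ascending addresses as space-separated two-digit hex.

18423457366562 in hexadecimal, padded to 48 bits, is 0x10C18BA1C222.
Split into bytes (most-significant first): 10 C1 8B A1 C2 22.
Little-endian: lowest address holds the least-significant byte.
So at ascending addresses the bytes are 22 C2 A1 8B C1 10.

22 C2 A1 8B C1 10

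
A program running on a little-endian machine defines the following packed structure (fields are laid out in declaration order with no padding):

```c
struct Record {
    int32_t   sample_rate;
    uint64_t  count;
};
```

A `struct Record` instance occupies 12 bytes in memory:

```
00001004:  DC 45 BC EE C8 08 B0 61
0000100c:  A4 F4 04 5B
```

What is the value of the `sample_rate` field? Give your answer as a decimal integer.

`sample_rate` is the first field, at byte offset 0, occupying 4 bytes.
Bytes at offsets 0..3: DC 45 BC EE.
Little-endian stores the least-significant byte at the lowest address.
Reassemble most-significant byte first: EE BC 45 DC → 0xEEBC45DC.
Top bit is set, so as a signed 32-bit value this is 0xEEBC45DC − 2^32 = -289651236.

-289651236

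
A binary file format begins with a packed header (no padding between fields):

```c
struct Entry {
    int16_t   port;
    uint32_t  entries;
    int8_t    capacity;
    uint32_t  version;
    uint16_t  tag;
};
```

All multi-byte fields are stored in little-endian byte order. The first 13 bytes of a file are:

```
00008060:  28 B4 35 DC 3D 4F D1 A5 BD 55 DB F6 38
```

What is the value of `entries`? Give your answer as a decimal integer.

`entries` follows `port` (2 bytes), so it starts at byte offset 2 and occupies 4 bytes.
Bytes at offsets 2..5: 35 DC 3D 4F.
Little-endian: lowest address holds the least-significant byte.
Reassemble most-significant byte first: 4F 3D DC 35 → 0x4F3DDC35.
0x4F3DDC35 = 1329454133.

1329454133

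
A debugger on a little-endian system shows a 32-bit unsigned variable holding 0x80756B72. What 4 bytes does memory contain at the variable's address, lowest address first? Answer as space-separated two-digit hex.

72 6B 75 80

Split into bytes (most-significant first): 80 75 6B 72.
Little-endian stores the least-significant byte at the lowest address.
So at ascending addresses the bytes are 72 6B 75 80.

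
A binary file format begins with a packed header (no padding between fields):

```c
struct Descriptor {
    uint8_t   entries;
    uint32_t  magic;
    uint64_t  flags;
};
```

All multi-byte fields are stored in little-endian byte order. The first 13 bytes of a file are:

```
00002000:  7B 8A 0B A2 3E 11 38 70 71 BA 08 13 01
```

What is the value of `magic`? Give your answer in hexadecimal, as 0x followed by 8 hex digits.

`magic` follows `entries` (1 byte), so it starts at byte offset 1 and occupies 4 bytes.
Bytes at offsets 1..4: 8A 0B A2 3E.
Little-endian stores the least-significant byte at the lowest address.
Reassemble most-significant byte first: 3E A2 0B 8A → 0x3EA20B8A.

0x3EA20B8A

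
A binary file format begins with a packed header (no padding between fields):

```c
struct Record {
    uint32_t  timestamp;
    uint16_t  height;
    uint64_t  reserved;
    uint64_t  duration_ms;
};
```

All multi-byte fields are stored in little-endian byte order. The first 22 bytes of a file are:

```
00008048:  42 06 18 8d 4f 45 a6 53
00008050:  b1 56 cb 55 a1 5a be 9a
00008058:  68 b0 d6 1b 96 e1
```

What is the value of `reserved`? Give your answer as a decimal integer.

6530595266485113766

`reserved` follows `timestamp` (4 B), `height` (2 B), so it starts at offset 4 + 2 = 6 and occupies 8 bytes.
Bytes at offsets 6..13: A6 53 B1 56 CB 55 A1 5A.
Little-endian stores the least-significant byte at the lowest address.
Reassemble most-significant byte first: 5A A1 55 CB 56 B1 53 A6 → 0x5AA155CB56B153A6.
0x5AA155CB56B153A6 = 6530595266485113766.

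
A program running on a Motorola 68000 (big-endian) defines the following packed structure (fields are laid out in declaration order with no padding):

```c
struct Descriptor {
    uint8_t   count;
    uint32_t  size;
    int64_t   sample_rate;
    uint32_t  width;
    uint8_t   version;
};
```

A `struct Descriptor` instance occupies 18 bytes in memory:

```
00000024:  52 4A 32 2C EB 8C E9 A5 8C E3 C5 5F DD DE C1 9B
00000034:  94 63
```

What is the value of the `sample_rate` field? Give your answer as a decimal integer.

`sample_rate` follows `count` (1 B), `size` (4 B), so it starts at offset 1 + 4 = 5 and occupies 8 bytes.
Bytes at offsets 5..12: 8C E9 A5 8C E3 C5 5F DD.
Big-endian: lowest address holds the most-significant byte.
The bytes are already most-significant first: 0x8CE9A58CE3C55FDD.
Top bit is set, so as a signed 64-bit value this is 0x8CE9A58CE3C55FDD − 2^64 = -8292915214290690083.

-8292915214290690083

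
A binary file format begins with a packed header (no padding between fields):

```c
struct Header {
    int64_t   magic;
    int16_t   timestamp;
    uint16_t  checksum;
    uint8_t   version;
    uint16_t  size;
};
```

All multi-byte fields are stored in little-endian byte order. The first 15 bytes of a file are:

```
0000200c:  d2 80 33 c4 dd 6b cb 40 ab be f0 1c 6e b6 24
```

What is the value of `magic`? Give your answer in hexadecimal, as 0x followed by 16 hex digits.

0x40CB6BDDC43380D2

`magic` is the first field, at byte offset 0, occupying 8 bytes.
Bytes at offsets 0..7: D2 80 33 C4 DD 6B CB 40.
Little-endian stores the least-significant byte at the lowest address.
Reassemble most-significant byte first: 40 CB 6B DD C4 33 80 D2 → 0x40CB6BDDC43380D2.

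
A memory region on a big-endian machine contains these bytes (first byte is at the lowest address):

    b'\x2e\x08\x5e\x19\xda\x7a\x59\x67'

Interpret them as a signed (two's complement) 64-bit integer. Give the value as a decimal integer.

3317004590691015015

In big-endian order the high byte comes first in memory.
The bytes are already most-significant first: 0x2E085E19DA7A5967.
0x2E085E19DA7A5967 = 3317004590691015015.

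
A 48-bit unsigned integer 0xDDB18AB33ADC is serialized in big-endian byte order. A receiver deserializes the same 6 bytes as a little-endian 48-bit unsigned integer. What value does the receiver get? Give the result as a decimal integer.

242144678425053

Stored big-endian, the bytes at ascending addresses are DD B1 8A B3 3A DC.
Read back as little-endian, the first byte is least significant, giving 0xDC3AB38AB1DD.
0xDC3AB38AB1DD = 242144678425053.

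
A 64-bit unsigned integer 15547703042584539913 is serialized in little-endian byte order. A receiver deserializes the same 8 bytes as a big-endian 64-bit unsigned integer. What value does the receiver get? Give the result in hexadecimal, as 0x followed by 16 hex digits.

0x09F382BE8A89C4D7

15547703042584539913 in 64-bit hexadecimal is 0xD7C4898ABE82F309.
Stored little-endian, the bytes at ascending addresses are 09 F3 82 BE 8A 89 C4 D7.
Read back as big-endian, the last byte is least significant, giving 0x09F382BE8A89C4D7.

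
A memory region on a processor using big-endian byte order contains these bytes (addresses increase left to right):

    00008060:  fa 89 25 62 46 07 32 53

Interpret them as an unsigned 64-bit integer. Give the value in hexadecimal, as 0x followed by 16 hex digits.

In big-endian order the high byte comes first in memory.
The bytes are already most-significant first: 0xFA89256246073253.

0xFA89256246073253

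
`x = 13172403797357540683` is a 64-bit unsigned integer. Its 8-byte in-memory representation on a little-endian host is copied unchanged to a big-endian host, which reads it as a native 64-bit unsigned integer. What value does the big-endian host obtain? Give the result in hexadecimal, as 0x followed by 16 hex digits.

0x4BB5809B76C7CDB6

13172403797357540683 in 64-bit hexadecimal is 0xB6CDC7769B80B54B.
Stored little-endian, the bytes at ascending addresses are 4B B5 80 9B 76 C7 CD B6.
Read back as big-endian, the last byte is least significant, giving 0x4BB5809B76C7CDB6.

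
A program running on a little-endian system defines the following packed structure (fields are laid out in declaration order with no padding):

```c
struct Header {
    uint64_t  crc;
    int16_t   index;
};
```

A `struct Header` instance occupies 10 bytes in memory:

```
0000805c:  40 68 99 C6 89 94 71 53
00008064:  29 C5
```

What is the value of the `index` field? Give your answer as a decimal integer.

-15063

`index` follows `crc` (8 bytes), so it starts at byte offset 8 and occupies 2 bytes.
Bytes at offsets 8..9: 29 C5.
In little-endian order the low byte comes first in memory.
Reassemble most-significant byte first: C5 29 → 0xC529.
Top bit is set, so as a signed 16-bit value this is 0xC529 − 2^16 = -15063.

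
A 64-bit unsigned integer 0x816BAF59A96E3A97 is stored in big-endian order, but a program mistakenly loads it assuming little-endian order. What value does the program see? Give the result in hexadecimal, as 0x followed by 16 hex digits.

0x973A6EA959AF6B81

Stored big-endian, the bytes at ascending addresses are 81 6B AF 59 A9 6E 3A 97.
Read back as little-endian, the first byte is least significant, giving 0x973A6EA959AF6B81.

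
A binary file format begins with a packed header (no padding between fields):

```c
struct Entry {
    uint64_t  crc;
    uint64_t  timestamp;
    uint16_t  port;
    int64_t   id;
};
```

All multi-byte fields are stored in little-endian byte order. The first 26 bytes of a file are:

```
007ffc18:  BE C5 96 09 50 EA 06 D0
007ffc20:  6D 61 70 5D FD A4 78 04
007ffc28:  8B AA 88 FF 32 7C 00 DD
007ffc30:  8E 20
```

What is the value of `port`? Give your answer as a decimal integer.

`port` follows `crc` (8 B), `timestamp` (8 B), so it starts at offset 8 + 8 = 16 and occupies 2 bytes.
Bytes at offsets 16..17: 8B AA.
Little-endian stores the least-significant byte at the lowest address.
Reassemble most-significant byte first: AA 8B → 0xAA8B.
0xAA8B = 43659.

43659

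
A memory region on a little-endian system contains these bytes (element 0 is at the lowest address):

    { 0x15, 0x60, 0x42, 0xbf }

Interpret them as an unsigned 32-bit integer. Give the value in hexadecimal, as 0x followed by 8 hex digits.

0xBF426015

Little-endian stores the least-significant byte at the lowest address.
Reassemble most-significant byte first: BF 42 60 15 → 0xBF426015.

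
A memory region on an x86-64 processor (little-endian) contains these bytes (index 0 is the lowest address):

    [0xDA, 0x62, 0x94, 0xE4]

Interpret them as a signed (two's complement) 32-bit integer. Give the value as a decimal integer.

Little-endian: lowest address holds the least-significant byte.
Reassemble most-significant byte first: E4 94 62 DA → 0xE49462DA.
Top bit is set, so as a signed 32-bit value this is 0xE49462DA − 2^32 = -460037414.

-460037414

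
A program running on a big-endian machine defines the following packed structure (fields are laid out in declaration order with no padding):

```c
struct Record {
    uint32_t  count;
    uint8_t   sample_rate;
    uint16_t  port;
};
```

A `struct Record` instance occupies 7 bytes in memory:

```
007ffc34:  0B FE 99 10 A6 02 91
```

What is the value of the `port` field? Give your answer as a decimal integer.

`port` follows `count` (4 B), `sample_rate` (1 B), so it starts at offset 4 + 1 = 5 and occupies 2 bytes.
Bytes at offsets 5..6: 02 91.
In big-endian order the high byte comes first in memory.
The bytes are already most-significant first: 0x0291.
0x0291 = 657.

657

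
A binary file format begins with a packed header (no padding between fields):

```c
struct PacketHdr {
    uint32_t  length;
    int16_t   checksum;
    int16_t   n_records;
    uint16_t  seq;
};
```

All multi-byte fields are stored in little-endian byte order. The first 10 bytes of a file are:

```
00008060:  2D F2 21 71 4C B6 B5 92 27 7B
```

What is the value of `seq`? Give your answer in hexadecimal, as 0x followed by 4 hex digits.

`seq` follows `length` (4 B), `checksum` (2 B), `n_records` (2 B), so it starts at offset 4 + 2 + 2 = 8 and occupies 2 bytes.
Bytes at offsets 8..9: 27 7B.
In little-endian order the low byte comes first in memory.
Reassemble most-significant byte first: 7B 27 → 0x7B27.

0x7B27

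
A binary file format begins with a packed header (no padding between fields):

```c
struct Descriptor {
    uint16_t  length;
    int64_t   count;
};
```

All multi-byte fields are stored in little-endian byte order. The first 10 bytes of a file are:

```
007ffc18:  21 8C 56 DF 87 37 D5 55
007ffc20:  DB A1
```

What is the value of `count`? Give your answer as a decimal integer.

`count` follows `length` (2 bytes), so it starts at byte offset 2 and occupies 8 bytes.
Bytes at offsets 2..9: 56 DF 87 37 D5 55 DB A1.
In little-endian order the low byte comes first in memory.
Reassemble most-significant byte first: A1 DB 55 D5 37 87 DF 56 → 0xA1DB55D53787DF56.
Top bit is set, so as a signed 64-bit value this is 0xA1DB55D53787DF56 − 2^64 = -6783734039455473834.

-6783734039455473834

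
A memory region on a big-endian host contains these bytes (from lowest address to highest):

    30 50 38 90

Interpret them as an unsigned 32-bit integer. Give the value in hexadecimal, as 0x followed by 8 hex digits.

Big-endian: lowest address holds the most-significant byte.
The bytes are already most-significant first: 0x30503890.

0x30503890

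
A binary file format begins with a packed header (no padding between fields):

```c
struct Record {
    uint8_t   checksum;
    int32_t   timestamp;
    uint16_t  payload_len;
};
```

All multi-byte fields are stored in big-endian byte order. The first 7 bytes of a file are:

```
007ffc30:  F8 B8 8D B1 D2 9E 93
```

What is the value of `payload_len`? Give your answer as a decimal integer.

`payload_len` follows `checksum` (1 B), `timestamp` (4 B), so it starts at offset 1 + 4 = 5 and occupies 2 bytes.
Bytes at offsets 5..6: 9E 93.
Big-endian stores the most-significant byte at the lowest address.
The bytes are already most-significant first: 0x9E93.
0x9E93 = 40595.

40595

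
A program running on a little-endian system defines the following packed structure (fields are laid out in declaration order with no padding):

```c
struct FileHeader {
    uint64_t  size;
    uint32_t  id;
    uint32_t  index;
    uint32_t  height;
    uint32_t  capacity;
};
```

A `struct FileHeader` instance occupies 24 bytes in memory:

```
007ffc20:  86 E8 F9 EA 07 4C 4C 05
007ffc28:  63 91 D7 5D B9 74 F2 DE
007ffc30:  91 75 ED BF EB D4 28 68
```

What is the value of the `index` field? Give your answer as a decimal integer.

`index` follows `size` (8 B), `id` (4 B), so it starts at offset 8 + 4 = 12 and occupies 4 bytes.
Bytes at offsets 12..15: B9 74 F2 DE.
Little-endian: lowest address holds the least-significant byte.
Reassemble most-significant byte first: DE F2 74 B9 → 0xDEF274B9.
0xDEF274B9 = 3740431545.

3740431545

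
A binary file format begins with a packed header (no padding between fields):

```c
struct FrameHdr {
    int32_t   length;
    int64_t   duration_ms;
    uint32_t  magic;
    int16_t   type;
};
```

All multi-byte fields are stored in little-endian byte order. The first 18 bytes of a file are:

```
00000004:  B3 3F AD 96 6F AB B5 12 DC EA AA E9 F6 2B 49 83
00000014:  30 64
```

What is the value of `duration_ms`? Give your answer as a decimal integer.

`duration_ms` follows `length` (4 bytes), so it starts at byte offset 4 and occupies 8 bytes.
Bytes at offsets 4..11: 6F AB B5 12 DC EA AA E9.
Little-endian stores the least-significant byte at the lowest address.
Reassemble most-significant byte first: E9 AA EA DC 12 B5 AB 6F → 0xE9AAEADC12B5AB6F.
Top bit is set, so as a signed 64-bit value this is 0xE9AAEADC12B5AB6F − 2^64 = -1609215685903930513.

-1609215685903930513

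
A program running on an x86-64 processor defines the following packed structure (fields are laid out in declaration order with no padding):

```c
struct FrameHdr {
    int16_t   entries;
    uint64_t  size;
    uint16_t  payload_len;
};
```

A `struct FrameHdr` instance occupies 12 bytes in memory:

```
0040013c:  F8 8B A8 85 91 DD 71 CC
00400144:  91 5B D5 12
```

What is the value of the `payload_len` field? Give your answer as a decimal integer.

`payload_len` follows `entries` (2 B), `size` (8 B), so it starts at offset 2 + 8 = 10 and occupies 2 bytes.
Bytes at offsets 10..11: D5 12.
Little-endian: lowest address holds the least-significant byte.
Reassemble most-significant byte first: 12 D5 → 0x12D5.
0x12D5 = 4821.

4821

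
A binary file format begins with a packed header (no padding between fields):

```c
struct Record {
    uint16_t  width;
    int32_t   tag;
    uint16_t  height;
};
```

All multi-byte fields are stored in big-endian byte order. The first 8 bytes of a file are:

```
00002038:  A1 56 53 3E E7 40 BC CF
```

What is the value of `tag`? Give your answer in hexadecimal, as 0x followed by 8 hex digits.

0x533EE740

`tag` follows `width` (2 bytes), so it starts at byte offset 2 and occupies 4 bytes.
Bytes at offsets 2..5: 53 3E E7 40.
In big-endian order the high byte comes first in memory.
The bytes are already most-significant first: 0x533EE740.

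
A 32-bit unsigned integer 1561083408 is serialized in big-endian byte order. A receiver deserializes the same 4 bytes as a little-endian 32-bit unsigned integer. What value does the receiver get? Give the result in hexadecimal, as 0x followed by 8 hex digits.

0x103E0C5D

1561083408 in 32-bit hexadecimal is 0x5D0C3E10.
Stored big-endian, the bytes at ascending addresses are 5D 0C 3E 10.
Read back as little-endian, the first byte is least significant, giving 0x103E0C5D.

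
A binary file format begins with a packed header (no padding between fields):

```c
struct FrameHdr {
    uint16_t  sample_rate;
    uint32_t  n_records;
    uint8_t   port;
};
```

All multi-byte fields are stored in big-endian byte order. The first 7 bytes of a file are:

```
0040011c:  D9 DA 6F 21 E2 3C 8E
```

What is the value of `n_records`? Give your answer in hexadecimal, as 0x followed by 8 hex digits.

`n_records` follows `sample_rate` (2 bytes), so it starts at byte offset 2 and occupies 4 bytes.
Bytes at offsets 2..5: 6F 21 E2 3C.
In big-endian order the high byte comes first in memory.
The bytes are already most-significant first: 0x6F21E23C.

0x6F21E23C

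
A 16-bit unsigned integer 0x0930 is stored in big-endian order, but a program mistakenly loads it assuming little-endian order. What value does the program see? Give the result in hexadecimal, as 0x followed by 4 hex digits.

0x3009

Stored big-endian, the bytes at ascending addresses are 09 30.
Read back as little-endian, the first byte is least significant, giving 0x3009.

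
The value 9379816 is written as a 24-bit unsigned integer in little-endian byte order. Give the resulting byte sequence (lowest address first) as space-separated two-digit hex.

E8 1F 8F

9379816 in hexadecimal, padded to 24 bits, is 0x8F1FE8.
Split into bytes (most-significant first): 8F 1F E8.
Little-endian: lowest address holds the least-significant byte.
So at ascending addresses the bytes are E8 1F 8F.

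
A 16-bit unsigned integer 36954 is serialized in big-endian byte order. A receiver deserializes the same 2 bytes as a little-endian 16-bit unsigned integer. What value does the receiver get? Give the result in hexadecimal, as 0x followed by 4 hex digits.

36954 in 16-bit hexadecimal is 0x905A.
Stored big-endian, the bytes at ascending addresses are 90 5A.
Read back as little-endian, the first byte is least significant, giving 0x5A90.

0x5A90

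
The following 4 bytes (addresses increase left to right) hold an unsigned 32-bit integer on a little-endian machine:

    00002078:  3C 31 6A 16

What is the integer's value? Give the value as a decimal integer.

Little-endian: lowest address holds the least-significant byte.
Reassemble most-significant byte first: 16 6A 31 3C → 0x166A313C.
0x166A313C = 376058172.

376058172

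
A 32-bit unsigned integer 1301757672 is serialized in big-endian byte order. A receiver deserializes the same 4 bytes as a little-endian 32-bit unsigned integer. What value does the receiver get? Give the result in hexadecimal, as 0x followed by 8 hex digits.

1301757672 in 32-bit hexadecimal is 0x4D973EE8.
Stored big-endian, the bytes at ascending addresses are 4D 97 3E E8.
Read back as little-endian, the first byte is least significant, giving 0xE83E974D.

0xE83E974D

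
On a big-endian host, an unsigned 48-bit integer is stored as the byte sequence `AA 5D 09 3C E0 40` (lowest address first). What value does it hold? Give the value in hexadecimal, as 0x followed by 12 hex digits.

In big-endian order the high byte comes first in memory.
The bytes are already most-significant first: 0xAA5D093CE040.

0xAA5D093CE040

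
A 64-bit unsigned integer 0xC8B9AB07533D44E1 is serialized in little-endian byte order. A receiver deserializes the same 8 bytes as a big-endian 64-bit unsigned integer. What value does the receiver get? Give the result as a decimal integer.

16232166383770384840

Stored little-endian, the bytes at ascending addresses are E1 44 3D 53 07 AB B9 C8.
Read back as big-endian, the last byte is least significant, giving 0xE1443D5307ABB9C8.
0xE1443D5307ABB9C8 = 16232166383770384840.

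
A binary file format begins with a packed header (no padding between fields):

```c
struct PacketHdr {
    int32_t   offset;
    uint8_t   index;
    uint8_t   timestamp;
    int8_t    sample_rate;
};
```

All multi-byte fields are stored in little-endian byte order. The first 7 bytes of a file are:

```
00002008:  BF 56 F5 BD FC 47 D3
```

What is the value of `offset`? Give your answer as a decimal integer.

-1107994945

`offset` is the first field, at byte offset 0, occupying 4 bytes.
Bytes at offsets 0..3: BF 56 F5 BD.
Little-endian stores the least-significant byte at the lowest address.
Reassemble most-significant byte first: BD F5 56 BF → 0xBDF556BF.
Top bit is set, so as a signed 32-bit value this is 0xBDF556BF − 2^32 = -1107994945.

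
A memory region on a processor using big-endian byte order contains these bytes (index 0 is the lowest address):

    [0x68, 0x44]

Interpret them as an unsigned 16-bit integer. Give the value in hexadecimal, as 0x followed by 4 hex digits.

Big-endian: lowest address holds the most-significant byte.
The bytes are already most-significant first: 0x6844.

0x6844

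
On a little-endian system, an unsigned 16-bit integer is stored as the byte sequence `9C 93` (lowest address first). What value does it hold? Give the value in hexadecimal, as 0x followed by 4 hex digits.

0x939C

Little-endian: lowest address holds the least-significant byte.
Reassemble most-significant byte first: 93 9C → 0x939C.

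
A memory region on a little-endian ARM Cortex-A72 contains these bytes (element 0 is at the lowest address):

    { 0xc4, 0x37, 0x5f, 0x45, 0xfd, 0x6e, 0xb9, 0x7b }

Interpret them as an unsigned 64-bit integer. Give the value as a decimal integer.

8915278971426256836

Little-endian: lowest address holds the least-significant byte.
Reassemble most-significant byte first: 7B B9 6E FD 45 5F 37 C4 → 0x7BB96EFD455F37C4.
0x7BB96EFD455F37C4 = 8915278971426256836.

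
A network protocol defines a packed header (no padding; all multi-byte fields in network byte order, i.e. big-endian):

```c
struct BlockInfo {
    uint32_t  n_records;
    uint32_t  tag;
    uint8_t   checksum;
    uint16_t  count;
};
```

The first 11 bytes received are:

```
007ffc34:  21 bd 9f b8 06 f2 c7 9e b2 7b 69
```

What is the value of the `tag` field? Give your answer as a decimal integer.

116574110

`tag` follows `n_records` (4 bytes), so it starts at byte offset 4 and occupies 4 bytes.
Bytes at offsets 4..7: 06 F2 C7 9E.
Big-endian: lowest address holds the most-significant byte.
The bytes are already most-significant first: 0x06F2C79E.
0x06F2C79E = 116574110.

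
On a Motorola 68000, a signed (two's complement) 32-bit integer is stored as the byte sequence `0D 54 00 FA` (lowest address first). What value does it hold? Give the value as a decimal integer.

In big-endian order the high byte comes first in memory.
The bytes are already most-significant first: 0x0D5400FA.
0x0D5400FA = 223609082.

223609082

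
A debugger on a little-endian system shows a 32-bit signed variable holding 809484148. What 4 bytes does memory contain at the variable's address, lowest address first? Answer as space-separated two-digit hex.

74 BF 3F 30

809484148 in hexadecimal, padded to 32 bits, is 0x303FBF74.
Split into bytes (most-significant first): 30 3F BF 74.
Little-endian stores the least-significant byte at the lowest address.
So at ascending addresses the bytes are 74 BF 3F 30.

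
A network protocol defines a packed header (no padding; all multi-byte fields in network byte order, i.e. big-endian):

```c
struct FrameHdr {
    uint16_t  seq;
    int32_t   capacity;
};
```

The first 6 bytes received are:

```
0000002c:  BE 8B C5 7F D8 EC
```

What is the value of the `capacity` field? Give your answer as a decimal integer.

`capacity` follows `seq` (2 bytes), so it starts at byte offset 2 and occupies 4 bytes.
Bytes at offsets 2..5: C5 7F D8 EC.
In big-endian order the high byte comes first in memory.
The bytes are already most-significant first: 0xC57FD8EC.
Top bit is set, so as a signed 32-bit value this is 0xC57FD8EC − 2^32 = -981477140.

-981477140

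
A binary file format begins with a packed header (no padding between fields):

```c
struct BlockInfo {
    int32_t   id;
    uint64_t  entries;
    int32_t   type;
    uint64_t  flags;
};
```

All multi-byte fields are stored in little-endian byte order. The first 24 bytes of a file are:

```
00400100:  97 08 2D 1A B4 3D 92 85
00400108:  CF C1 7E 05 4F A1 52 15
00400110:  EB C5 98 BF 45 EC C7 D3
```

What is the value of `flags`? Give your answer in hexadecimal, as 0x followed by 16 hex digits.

0xD3C7EC45BF98C5EB

`flags` follows `id` (4 B), `entries` (8 B), `type` (4 B), so it starts at offset 4 + 8 + 4 = 16 and occupies 8 bytes.
Bytes at offsets 16..23: EB C5 98 BF 45 EC C7 D3.
Little-endian stores the least-significant byte at the lowest address.
Reassemble most-significant byte first: D3 C7 EC 45 BF 98 C5 EB → 0xD3C7EC45BF98C5EB.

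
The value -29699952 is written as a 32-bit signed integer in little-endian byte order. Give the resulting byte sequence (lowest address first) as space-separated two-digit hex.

90 D0 3A FE

Two's complement of -29699952 in 32 bits: 29699952 = 0x01C52F70; invert → 0xFE3AD08F; add 1 → 0xFE3AD090.
Split into bytes (most-significant first): FE 3A D0 90.
Little-endian stores the least-significant byte at the lowest address.
So at ascending addresses the bytes are 90 D0 3A FE.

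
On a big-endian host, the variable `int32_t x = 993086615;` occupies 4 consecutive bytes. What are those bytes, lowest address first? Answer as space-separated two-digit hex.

3B 31 4C 97

993086615 in hexadecimal, padded to 32 bits, is 0x3B314C97.
Split into bytes (most-significant first): 3B 31 4C 97.
Big-endian: lowest address holds the most-significant byte.
So the memory order matches the most-significant-first order: 3B 31 4C 97.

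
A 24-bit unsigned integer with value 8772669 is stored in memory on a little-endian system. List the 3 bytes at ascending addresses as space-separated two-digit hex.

3D DC 85

8772669 in hexadecimal, padded to 24 bits, is 0x85DC3D.
Split into bytes (most-significant first): 85 DC 3D.
Little-endian stores the least-significant byte at the lowest address.
So at ascending addresses the bytes are 3D DC 85.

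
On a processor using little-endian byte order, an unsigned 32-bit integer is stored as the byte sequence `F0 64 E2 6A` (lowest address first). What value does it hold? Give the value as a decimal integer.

1793221872

In little-endian order the low byte comes first in memory.
Reassemble most-significant byte first: 6A E2 64 F0 → 0x6AE264F0.
0x6AE264F0 = 1793221872.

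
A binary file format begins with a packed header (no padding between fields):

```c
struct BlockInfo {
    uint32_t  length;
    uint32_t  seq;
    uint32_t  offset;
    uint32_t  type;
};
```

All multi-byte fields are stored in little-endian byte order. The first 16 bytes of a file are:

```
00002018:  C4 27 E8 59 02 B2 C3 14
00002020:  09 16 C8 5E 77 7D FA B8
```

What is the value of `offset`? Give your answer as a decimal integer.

1590171145

`offset` follows `length` (4 B), `seq` (4 B), so it starts at offset 4 + 4 = 8 and occupies 4 bytes.
Bytes at offsets 8..11: 09 16 C8 5E.
Little-endian stores the least-significant byte at the lowest address.
Reassemble most-significant byte first: 5E C8 16 09 → 0x5EC81609.
0x5EC81609 = 1590171145.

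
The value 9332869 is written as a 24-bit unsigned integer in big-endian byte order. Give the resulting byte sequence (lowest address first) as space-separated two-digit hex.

8E 68 85

9332869 in hexadecimal, padded to 24 bits, is 0x8E6885.
Split into bytes (most-significant first): 8E 68 85.
Big-endian: lowest address holds the most-significant byte.
So the memory order matches the most-significant-first order: 8E 68 85.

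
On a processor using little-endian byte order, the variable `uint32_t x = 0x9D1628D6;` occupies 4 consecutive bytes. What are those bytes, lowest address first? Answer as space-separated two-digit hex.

Split into bytes (most-significant first): 9D 16 28 D6.
Little-endian stores the least-significant byte at the lowest address.
So at ascending addresses the bytes are D6 28 16 9D.

D6 28 16 9D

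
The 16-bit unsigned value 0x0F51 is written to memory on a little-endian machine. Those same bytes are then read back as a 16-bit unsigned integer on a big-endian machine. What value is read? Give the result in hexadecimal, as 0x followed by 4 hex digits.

0x510F

Stored little-endian, the bytes at ascending addresses are 51 0F.
Read back as big-endian, the last byte is least significant, giving 0x510F.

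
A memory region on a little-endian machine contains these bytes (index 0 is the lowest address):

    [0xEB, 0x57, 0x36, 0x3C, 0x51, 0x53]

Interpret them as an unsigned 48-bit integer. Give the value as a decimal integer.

In little-endian order the low byte comes first in memory.
Reassemble most-significant byte first: 53 51 3C 36 57 EB → 0x53513C3657EB.
0x53513C3657EB = 91608367650795.

91608367650795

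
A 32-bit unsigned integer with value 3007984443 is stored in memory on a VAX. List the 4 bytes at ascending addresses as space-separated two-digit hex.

3B 33 4A B3

3007984443 in hexadecimal, padded to 32 bits, is 0xB34A333B.
Split into bytes (most-significant first): B3 4A 33 3B.
In little-endian order the low byte comes first in memory.
So at ascending addresses the bytes are 3B 33 4A B3.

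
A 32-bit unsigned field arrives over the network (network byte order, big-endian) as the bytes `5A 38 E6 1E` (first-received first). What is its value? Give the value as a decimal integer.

Big-endian stores the most-significant byte at the lowest address.
The bytes are already most-significant first: 0x5A38E61E.
0x5A38E61E = 1513678366.

1513678366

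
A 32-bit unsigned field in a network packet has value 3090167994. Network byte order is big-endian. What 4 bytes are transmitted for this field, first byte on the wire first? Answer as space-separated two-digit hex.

B8 30 38 BA

3090167994 in hexadecimal, padded to 32 bits, is 0xB83038BA.
Split into bytes (most-significant first): B8 30 38 BA.
In big-endian order the high byte comes first in memory.
So the memory order matches the most-significant-first order: B8 30 38 BA.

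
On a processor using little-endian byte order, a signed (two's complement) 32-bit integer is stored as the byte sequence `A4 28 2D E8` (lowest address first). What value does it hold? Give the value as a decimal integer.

-399693660

Little-endian stores the least-significant byte at the lowest address.
Reassemble most-significant byte first: E8 2D 28 A4 → 0xE82D28A4.
Top bit is set, so as a signed 32-bit value this is 0xE82D28A4 − 2^32 = -399693660.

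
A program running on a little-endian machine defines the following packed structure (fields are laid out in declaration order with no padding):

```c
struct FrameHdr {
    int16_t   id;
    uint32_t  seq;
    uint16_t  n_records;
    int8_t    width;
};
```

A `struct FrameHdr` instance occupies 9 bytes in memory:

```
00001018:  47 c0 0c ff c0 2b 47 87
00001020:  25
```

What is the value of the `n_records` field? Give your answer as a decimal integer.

`n_records` follows `id` (2 B), `seq` (4 B), so it starts at offset 2 + 4 = 6 and occupies 2 bytes.
Bytes at offsets 6..7: 47 87.
In little-endian order the low byte comes first in memory.
Reassemble most-significant byte first: 87 47 → 0x8747.
0x8747 = 34631.

34631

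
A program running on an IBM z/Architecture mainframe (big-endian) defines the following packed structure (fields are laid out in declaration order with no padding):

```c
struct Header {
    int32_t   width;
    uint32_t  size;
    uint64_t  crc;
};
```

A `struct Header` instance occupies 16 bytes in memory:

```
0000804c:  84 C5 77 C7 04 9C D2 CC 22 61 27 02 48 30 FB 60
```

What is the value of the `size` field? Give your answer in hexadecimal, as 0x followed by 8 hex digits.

`size` follows `width` (4 bytes), so it starts at byte offset 4 and occupies 4 bytes.
Bytes at offsets 4..7: 04 9C D2 CC.
Big-endian: lowest address holds the most-significant byte.
The bytes are already most-significant first: 0x049CD2CC.

0x049CD2CC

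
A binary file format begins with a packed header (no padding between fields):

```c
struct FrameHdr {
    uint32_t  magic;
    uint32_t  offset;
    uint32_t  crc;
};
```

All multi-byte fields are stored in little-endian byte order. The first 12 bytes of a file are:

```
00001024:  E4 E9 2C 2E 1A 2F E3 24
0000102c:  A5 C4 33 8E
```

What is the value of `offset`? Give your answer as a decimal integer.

618868506

`offset` follows `magic` (4 bytes), so it starts at byte offset 4 and occupies 4 bytes.
Bytes at offsets 4..7: 1A 2F E3 24.
Little-endian stores the least-significant byte at the lowest address.
Reassemble most-significant byte first: 24 E3 2F 1A → 0x24E32F1A.
0x24E32F1A = 618868506.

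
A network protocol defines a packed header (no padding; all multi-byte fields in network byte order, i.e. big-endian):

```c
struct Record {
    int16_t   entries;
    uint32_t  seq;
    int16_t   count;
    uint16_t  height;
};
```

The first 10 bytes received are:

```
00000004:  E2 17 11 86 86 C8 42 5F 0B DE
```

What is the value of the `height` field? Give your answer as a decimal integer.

3038

`height` follows `entries` (2 B), `seq` (4 B), `count` (2 B), so it starts at offset 2 + 4 + 2 = 8 and occupies 2 bytes.
Bytes at offsets 8..9: 0B DE.
Big-endian stores the most-significant byte at the lowest address.
The bytes are already most-significant first: 0x0BDE.
0x0BDE = 3038.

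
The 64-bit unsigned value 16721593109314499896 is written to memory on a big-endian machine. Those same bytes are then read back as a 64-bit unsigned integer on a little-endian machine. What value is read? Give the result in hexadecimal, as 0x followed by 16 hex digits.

16721593109314499896 in 64-bit hexadecimal is 0xE80F08568F4F7538.
Stored big-endian, the bytes at ascending addresses are E8 0F 08 56 8F 4F 75 38.
Read back as little-endian, the first byte is least significant, giving 0x38754F8F56080FE8.

0x38754F8F56080FE8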